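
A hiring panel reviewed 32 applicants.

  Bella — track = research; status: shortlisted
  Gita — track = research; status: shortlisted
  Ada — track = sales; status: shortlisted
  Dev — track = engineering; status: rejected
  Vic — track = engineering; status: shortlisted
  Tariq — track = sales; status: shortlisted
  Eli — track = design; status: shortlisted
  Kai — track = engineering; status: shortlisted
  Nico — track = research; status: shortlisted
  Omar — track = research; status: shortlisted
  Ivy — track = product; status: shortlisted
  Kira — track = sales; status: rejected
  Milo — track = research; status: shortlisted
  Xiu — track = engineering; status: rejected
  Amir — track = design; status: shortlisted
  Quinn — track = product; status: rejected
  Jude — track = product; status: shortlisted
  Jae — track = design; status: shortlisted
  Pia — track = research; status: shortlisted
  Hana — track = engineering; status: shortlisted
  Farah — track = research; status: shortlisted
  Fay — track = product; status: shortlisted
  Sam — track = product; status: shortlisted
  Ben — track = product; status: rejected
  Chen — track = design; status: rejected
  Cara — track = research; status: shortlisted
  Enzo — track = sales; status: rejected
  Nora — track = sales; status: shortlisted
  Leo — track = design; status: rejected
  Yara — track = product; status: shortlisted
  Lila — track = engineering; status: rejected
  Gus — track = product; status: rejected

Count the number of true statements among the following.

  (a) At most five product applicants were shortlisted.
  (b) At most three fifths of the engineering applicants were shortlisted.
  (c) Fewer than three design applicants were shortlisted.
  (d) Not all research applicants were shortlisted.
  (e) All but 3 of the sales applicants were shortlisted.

(a) product: |A| = 8, |A ∩ B| = 5; needs |A ∩ B| ≤ 5 — true.
(b) engineering: |A| = 6, |A ∩ B| = 3; needs |A ∩ B| / |A| ≤ 3/5 — true.
(c) design: |A| = 5, |A ∩ B| = 3; needs |A ∩ B| < 3 — false.
(d) research: |A| = 8, |A ∩ B| = 8; needs A ⊄ B (|A ∖ B| ≥ 1) — false.
(e) sales: |A| = 5, |A ∩ B| = 3; needs |A ∖ B| = 3 — false.

2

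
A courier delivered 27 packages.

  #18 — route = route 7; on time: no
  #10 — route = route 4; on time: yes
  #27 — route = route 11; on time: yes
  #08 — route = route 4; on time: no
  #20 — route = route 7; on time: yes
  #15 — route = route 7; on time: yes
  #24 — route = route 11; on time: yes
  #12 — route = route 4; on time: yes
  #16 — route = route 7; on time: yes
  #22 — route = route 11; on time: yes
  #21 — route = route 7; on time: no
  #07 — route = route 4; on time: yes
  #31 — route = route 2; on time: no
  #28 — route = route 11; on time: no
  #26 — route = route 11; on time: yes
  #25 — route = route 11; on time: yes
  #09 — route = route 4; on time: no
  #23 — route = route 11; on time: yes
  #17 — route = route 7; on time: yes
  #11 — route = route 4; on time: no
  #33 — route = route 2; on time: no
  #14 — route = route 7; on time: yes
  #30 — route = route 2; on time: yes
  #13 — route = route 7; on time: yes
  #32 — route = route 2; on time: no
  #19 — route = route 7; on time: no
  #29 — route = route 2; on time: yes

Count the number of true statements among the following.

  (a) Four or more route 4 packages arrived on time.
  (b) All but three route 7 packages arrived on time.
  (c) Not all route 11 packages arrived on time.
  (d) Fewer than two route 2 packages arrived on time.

(a) route 4: |A| = 6, |A ∩ B| = 3; needs |A ∩ B| ≥ 4 — false.
(b) route 7: |A| = 9, |A ∩ B| = 6; needs |A ∖ B| = 3 — true.
(c) route 11: |A| = 7, |A ∩ B| = 6; needs A ⊄ B (|A ∖ B| ≥ 1) — true.
(d) route 2: |A| = 5, |A ∩ B| = 2; needs |A ∩ B| < 2 — false.

2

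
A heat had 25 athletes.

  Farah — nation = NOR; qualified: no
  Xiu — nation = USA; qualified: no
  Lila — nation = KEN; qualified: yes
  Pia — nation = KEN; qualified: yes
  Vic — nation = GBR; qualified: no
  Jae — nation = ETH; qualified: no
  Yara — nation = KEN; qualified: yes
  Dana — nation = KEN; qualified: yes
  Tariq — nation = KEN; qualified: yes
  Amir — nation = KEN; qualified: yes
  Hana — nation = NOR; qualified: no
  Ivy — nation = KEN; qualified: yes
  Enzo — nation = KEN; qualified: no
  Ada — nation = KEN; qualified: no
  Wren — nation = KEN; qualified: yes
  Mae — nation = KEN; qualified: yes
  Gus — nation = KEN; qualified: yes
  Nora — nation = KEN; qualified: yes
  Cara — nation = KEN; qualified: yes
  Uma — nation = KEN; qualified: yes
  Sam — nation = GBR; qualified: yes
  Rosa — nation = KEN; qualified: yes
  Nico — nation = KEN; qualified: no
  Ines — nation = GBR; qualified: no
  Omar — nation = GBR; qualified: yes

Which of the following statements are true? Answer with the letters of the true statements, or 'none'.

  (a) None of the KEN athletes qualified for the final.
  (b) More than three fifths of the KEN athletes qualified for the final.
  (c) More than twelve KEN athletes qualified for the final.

|A| = 17, |A ∩ B| = 14, |A ∖ B| = 3.
(a) A ∩ B = ∅ (|A ∩ B| = 0): fails.
(b) |A ∩ B| / |A| > 3/5: holds.
(c) |A ∩ B| > 12: holds.

(b), (c)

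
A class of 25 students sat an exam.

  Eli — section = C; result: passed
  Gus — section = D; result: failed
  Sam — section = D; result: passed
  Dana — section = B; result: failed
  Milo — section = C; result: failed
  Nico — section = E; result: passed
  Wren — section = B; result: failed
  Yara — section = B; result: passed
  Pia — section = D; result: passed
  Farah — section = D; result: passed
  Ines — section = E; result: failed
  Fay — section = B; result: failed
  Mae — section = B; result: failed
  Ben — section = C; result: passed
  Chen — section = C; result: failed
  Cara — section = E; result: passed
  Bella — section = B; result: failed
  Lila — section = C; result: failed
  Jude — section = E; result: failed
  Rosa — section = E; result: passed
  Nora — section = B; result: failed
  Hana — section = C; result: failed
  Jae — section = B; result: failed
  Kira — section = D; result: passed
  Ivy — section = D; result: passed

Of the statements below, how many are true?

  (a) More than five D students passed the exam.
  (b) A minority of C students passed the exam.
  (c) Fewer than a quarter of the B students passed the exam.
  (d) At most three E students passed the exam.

(a) D: |A| = 6, |A ∩ B| = 5; needs |A ∩ B| > 5 — false.
(b) C: |A| = 6, |A ∩ B| = 2; needs |A ∩ B| < |A ∖ B| — true.
(c) B: |A| = 8, |A ∩ B| = 1; needs |A ∩ B| / |A| < 1/4 — true.
(d) E: |A| = 5, |A ∩ B| = 3; needs |A ∩ B| ≤ 3 — true.

3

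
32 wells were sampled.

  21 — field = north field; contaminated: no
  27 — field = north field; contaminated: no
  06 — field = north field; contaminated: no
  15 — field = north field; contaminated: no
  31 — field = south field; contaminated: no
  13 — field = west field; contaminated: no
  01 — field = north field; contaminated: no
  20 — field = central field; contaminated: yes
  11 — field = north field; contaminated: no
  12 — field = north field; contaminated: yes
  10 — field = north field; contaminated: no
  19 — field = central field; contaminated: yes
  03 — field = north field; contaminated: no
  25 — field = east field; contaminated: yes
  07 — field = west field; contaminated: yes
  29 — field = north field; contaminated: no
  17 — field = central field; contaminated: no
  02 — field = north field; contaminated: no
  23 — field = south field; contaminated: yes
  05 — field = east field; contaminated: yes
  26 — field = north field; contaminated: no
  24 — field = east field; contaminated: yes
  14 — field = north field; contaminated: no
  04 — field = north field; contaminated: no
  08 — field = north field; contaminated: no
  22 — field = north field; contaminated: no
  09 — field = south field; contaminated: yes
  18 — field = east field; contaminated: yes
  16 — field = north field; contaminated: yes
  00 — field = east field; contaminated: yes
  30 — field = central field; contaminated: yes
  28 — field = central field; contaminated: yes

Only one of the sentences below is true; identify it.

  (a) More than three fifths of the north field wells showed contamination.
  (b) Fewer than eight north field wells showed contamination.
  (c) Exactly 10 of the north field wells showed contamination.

(b)

|A| = 17, |A ∩ B| = 2, |A ∖ B| = 15.
(a) requires |A ∩ B| / |A| > 3/5: false.
(b) requires |A ∩ B| < 8: true.
(c) requires |A ∩ B| = 10: false.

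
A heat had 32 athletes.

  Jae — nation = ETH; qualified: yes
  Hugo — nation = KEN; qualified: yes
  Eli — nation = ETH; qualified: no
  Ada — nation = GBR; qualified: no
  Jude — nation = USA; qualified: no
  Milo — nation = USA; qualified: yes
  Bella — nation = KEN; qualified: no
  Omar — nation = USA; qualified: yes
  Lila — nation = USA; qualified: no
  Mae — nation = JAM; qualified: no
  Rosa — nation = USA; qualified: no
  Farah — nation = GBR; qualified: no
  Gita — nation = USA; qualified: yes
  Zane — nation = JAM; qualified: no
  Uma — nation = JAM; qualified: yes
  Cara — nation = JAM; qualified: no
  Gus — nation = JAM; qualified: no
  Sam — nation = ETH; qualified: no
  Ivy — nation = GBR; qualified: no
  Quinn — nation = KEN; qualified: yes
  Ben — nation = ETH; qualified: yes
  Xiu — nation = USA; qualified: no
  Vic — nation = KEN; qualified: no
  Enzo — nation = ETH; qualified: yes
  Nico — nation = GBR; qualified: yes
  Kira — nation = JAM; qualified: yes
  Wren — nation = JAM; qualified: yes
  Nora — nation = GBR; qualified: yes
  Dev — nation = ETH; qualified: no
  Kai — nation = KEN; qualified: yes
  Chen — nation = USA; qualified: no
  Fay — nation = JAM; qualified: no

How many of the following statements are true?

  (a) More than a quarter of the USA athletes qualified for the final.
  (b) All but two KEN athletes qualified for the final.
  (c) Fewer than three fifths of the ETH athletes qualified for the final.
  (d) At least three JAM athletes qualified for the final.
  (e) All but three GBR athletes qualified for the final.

(a) USA: |A| = 8, |A ∩ B| = 3; needs |A ∩ B| / |A| > 1/4 — true.
(b) KEN: |A| = 5, |A ∩ B| = 3; needs |A ∖ B| = 2 — true.
(c) ETH: |A| = 6, |A ∩ B| = 3; needs |A ∩ B| / |A| < 3/5 — true.
(d) JAM: |A| = 8, |A ∩ B| = 3; needs |A ∩ B| ≥ 3 — true.
(e) GBR: |A| = 5, |A ∩ B| = 2; needs |A ∖ B| = 3 — true.

5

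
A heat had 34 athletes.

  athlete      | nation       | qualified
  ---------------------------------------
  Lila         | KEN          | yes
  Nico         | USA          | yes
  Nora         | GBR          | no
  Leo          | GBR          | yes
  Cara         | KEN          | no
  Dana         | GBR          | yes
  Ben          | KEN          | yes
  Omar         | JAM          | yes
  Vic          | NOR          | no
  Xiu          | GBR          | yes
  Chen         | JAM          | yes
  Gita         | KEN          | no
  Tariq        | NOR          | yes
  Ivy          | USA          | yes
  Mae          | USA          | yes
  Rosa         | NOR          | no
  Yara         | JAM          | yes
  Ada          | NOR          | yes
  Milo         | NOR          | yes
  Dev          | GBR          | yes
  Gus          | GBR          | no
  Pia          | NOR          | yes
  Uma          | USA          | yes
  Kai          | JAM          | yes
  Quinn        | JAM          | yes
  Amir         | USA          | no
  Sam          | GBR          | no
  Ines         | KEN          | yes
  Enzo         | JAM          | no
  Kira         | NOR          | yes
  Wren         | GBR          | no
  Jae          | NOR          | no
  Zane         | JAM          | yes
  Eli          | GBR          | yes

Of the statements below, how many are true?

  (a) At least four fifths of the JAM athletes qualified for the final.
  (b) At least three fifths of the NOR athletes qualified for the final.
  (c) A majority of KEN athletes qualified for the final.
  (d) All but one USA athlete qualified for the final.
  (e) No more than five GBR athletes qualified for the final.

5

(a) JAM: |A| = 7, |A ∩ B| = 6; needs |A ∩ B| / |A| ≥ 4/5 — true.
(b) NOR: |A| = 8, |A ∩ B| = 5; needs |A ∩ B| / |A| ≥ 3/5 — true.
(c) KEN: |A| = 5, |A ∩ B| = 3; needs |A ∩ B| > |A ∖ B| — true.
(d) USA: |A| = 5, |A ∩ B| = 4; needs |A ∖ B| = 1 — true.
(e) GBR: |A| = 9, |A ∩ B| = 5; needs |A ∩ B| ≤ 5 — true.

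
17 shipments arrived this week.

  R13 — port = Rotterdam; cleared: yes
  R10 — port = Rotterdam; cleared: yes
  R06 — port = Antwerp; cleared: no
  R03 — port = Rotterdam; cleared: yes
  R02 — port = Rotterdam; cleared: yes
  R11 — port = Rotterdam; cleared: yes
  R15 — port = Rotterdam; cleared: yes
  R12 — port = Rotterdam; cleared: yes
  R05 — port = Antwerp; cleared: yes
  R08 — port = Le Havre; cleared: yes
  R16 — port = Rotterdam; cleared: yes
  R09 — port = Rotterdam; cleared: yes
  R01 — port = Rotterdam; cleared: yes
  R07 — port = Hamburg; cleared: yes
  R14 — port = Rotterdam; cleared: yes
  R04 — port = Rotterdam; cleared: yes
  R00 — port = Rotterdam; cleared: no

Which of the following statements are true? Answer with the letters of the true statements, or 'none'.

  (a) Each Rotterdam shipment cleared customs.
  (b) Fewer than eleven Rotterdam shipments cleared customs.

|A| = 13, |A ∩ B| = 12, |A ∖ B| = 1.
(a) A ⊆ B, i.e. every element of A is in B (|A ∖ B| = 0): fails.
(b) |A ∩ B| < 11: fails.

none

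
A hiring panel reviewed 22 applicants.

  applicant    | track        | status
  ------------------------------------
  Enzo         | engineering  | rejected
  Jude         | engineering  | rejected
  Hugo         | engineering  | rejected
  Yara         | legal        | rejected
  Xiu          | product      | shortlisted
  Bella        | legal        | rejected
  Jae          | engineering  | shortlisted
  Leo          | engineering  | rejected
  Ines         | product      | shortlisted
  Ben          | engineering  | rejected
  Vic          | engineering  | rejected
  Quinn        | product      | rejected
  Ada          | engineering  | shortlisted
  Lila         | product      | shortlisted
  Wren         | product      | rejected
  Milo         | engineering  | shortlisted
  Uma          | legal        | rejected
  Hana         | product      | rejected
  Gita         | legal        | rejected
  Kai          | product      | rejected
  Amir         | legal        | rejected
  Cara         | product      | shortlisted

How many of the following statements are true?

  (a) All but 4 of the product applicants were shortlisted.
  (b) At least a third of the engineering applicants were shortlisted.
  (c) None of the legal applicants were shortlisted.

3

(a) product: |A| = 8, |A ∩ B| = 4; needs |A ∖ B| = 4 — true.
(b) engineering: |A| = 9, |A ∩ B| = 3; needs |A ∩ B| / |A| ≥ 1/3 — true.
(c) legal: |A| = 5, |A ∩ B| = 0; needs A ∩ B = ∅ (|A ∩ B| = 0) — true.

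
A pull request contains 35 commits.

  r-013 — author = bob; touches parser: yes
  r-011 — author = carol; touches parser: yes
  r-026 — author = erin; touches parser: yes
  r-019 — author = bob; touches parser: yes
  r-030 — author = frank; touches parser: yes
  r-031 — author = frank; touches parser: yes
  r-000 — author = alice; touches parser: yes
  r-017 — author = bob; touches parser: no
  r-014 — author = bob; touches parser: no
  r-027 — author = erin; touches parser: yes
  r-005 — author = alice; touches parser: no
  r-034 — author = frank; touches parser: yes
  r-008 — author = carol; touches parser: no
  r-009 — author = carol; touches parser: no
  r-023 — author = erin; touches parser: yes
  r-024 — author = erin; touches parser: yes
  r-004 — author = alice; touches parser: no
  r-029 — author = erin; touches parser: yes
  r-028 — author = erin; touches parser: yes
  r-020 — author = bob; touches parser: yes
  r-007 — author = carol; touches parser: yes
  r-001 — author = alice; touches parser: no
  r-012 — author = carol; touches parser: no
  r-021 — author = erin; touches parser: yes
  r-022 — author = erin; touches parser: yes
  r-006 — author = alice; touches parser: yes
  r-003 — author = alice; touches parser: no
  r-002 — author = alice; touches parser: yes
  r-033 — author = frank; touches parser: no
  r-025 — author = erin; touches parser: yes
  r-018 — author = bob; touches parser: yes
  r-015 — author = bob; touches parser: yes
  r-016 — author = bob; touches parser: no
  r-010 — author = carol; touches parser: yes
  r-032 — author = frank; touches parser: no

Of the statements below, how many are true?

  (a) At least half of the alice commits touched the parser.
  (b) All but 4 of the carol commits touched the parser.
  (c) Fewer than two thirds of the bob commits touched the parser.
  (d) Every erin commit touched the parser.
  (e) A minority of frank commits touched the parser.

2

(a) alice: |A| = 7, |A ∩ B| = 3; needs |A ∩ B| ≥ |A ∖ B| — false.
(b) carol: |A| = 6, |A ∩ B| = 3; needs |A ∖ B| = 4 — false.
(c) bob: |A| = 8, |A ∩ B| = 5; needs |A ∩ B| / |A| < 2/3 — true.
(d) erin: |A| = 9, |A ∩ B| = 9; needs A ⊆ B, i.e. every element of A is in B (|A ∖ B| = 0) — true.
(e) frank: |A| = 5, |A ∩ B| = 3; needs |A ∩ B| < |A ∖ B| — false.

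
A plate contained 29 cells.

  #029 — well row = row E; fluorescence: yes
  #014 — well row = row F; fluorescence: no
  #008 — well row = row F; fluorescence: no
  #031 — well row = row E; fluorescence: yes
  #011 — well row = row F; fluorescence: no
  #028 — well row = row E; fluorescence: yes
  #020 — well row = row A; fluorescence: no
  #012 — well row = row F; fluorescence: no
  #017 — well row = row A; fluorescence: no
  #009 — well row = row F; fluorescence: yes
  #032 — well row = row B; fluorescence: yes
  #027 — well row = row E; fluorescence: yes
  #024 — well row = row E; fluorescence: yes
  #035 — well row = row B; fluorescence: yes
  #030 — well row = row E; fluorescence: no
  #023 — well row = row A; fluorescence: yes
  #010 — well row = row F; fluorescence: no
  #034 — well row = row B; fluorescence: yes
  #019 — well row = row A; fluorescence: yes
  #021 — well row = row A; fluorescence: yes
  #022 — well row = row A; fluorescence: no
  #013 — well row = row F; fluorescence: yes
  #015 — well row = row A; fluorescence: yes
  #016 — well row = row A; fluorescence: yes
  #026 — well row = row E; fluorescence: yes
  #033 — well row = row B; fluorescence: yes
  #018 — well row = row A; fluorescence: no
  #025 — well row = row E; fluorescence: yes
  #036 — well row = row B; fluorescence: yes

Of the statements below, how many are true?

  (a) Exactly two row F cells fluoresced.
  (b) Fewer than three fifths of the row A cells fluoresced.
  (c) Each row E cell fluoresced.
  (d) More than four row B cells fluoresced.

(a) row F: |A| = 7, |A ∩ B| = 2; needs |A ∩ B| = 2 — true.
(b) row A: |A| = 9, |A ∩ B| = 5; needs |A ∩ B| / |A| < 3/5 — true.
(c) row E: |A| = 8, |A ∩ B| = 7; needs A ⊆ B, i.e. every element of A is in B (|A ∖ B| = 0) — false.
(d) row B: |A| = 5, |A ∩ B| = 5; needs |A ∩ B| > 4 — true.

3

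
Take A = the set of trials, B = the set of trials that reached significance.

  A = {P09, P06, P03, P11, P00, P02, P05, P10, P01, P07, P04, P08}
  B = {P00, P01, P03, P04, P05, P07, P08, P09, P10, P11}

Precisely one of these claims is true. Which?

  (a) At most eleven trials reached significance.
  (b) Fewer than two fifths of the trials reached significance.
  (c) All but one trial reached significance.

(a)

|A| = 12, |A ∩ B| = 10, |A ∖ B| = 2.
(a) requires |A ∩ B| ≤ 11: true.
(b) requires |A ∩ B| / |A| < 2/5: false.
(c) requires |A ∖ B| = 1: false.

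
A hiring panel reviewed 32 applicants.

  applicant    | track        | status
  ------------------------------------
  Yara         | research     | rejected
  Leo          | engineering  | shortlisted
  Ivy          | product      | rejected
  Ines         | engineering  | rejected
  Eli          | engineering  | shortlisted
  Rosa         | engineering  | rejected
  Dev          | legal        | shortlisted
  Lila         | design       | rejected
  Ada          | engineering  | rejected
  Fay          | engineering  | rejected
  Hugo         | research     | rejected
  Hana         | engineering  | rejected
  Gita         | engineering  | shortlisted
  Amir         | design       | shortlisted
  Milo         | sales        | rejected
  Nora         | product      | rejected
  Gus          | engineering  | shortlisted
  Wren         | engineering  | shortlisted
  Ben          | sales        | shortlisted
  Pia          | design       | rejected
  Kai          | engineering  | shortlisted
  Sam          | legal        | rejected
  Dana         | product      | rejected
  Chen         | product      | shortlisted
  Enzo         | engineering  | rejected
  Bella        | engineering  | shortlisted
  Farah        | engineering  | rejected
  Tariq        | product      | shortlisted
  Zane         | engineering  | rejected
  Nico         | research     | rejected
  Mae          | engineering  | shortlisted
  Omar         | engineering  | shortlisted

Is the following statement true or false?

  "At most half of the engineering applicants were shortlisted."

False

The determiner here denotes the relation: |A ∩ B| ≤ |A ∖ B|.
|A| = 17, |A ∩ B| = 9, |A ∖ B| = 8.
9 > 8, so the statement is false.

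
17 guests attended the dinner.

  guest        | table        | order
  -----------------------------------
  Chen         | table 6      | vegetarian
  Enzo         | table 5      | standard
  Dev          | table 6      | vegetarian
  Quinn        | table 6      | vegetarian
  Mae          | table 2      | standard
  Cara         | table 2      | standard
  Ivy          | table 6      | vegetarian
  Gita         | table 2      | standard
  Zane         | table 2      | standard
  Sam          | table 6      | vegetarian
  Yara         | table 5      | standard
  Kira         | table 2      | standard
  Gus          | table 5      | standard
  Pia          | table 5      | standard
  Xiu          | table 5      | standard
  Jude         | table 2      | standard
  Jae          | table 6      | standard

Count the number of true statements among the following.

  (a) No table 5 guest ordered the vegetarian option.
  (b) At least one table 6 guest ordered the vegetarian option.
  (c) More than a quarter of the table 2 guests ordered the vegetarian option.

2

(a) table 5: |A| = 5, |A ∩ B| = 0; needs A ∩ B = ∅ (|A ∩ B| = 0) — true.
(b) table 6: |A| = 6, |A ∩ B| = 5; needs A ∩ B ≠ ∅ (|A ∩ B| ≥ 1) — true.
(c) table 2: |A| = 6, |A ∩ B| = 0; needs |A ∩ B| / |A| > 1/4 — false.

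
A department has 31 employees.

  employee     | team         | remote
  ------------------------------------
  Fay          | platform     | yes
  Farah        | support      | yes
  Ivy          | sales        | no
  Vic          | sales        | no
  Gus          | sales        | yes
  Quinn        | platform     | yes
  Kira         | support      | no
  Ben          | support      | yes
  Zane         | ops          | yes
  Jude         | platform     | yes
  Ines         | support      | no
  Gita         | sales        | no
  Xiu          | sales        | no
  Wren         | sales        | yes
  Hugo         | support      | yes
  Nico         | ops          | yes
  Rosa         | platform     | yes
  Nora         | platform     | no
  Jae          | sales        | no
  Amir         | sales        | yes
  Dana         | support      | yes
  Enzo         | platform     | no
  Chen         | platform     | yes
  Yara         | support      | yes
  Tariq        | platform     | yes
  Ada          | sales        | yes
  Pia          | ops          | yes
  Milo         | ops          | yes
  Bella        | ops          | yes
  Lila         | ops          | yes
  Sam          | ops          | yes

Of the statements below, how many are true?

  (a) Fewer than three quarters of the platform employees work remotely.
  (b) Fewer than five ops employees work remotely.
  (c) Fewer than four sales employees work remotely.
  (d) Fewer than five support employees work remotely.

0

(a) platform: |A| = 8, |A ∩ B| = 6; needs |A ∩ B| / |A| < 3/4 — false.
(b) ops: |A| = 7, |A ∩ B| = 7; needs |A ∩ B| < 5 — false.
(c) sales: |A| = 9, |A ∩ B| = 4; needs |A ∩ B| < 4 — false.
(d) support: |A| = 7, |A ∩ B| = 5; needs |A ∩ B| < 5 — false.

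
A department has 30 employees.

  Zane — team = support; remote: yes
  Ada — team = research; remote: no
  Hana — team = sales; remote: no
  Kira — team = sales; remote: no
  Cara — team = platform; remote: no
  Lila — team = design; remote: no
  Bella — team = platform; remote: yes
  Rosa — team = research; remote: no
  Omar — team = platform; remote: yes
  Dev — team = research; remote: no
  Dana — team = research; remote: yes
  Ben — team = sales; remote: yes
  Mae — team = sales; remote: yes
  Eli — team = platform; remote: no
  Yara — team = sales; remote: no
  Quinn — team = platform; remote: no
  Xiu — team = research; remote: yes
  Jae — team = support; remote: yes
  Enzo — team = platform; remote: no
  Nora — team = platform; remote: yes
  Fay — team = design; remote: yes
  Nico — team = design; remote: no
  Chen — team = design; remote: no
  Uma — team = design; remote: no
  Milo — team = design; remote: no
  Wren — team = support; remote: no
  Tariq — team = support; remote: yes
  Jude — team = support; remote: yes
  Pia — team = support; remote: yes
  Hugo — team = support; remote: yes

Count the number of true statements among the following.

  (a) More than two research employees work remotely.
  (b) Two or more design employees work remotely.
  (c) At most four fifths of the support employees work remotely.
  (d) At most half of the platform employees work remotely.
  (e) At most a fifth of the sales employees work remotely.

1

(a) research: |A| = 5, |A ∩ B| = 2; needs |A ∩ B| > 2 — false.
(b) design: |A| = 6, |A ∩ B| = 1; needs |A ∩ B| ≥ 2 — false.
(c) support: |A| = 7, |A ∩ B| = 6; needs |A ∩ B| / |A| ≤ 4/5 — false.
(d) platform: |A| = 7, |A ∩ B| = 3; needs |A ∩ B| ≤ |A ∖ B| — true.
(e) sales: |A| = 5, |A ∩ B| = 2; needs |A ∩ B| / |A| ≤ 1/5 — false.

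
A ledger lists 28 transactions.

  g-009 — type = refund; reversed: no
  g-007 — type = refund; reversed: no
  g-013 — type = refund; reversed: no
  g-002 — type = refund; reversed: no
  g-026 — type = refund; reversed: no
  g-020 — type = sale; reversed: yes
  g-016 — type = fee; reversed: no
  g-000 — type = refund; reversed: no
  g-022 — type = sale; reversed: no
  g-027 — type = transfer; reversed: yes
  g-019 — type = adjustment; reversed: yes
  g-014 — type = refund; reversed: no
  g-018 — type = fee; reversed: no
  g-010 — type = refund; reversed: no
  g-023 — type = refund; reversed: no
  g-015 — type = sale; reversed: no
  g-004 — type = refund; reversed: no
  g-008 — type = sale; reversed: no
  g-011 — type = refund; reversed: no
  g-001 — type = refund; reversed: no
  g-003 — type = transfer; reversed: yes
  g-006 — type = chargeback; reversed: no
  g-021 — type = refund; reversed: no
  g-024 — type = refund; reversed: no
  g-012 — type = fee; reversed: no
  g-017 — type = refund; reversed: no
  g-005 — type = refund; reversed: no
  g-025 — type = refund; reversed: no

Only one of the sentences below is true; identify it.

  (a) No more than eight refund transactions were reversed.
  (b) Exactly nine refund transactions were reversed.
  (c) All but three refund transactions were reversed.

|A| = 17, |A ∩ B| = 0, |A ∖ B| = 17.
(a) requires |A ∩ B| ≤ 8: true.
(b) requires |A ∩ B| = 9: false.
(c) requires |A ∖ B| = 3: false.

(a)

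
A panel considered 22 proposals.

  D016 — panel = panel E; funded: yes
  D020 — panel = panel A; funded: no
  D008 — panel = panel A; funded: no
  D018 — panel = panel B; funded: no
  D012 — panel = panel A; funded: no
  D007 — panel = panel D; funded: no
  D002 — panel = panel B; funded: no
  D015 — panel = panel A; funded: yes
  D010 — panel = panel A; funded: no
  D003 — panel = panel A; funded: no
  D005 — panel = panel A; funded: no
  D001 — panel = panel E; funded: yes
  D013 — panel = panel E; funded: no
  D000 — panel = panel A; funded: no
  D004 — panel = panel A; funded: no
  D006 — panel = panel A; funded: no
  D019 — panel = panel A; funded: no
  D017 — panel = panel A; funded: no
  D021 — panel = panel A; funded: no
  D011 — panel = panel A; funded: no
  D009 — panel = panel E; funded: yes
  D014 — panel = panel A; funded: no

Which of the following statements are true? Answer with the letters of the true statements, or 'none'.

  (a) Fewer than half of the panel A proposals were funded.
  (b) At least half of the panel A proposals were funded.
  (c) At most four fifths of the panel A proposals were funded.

(a), (c)

|A| = 15, |A ∩ B| = 1, |A ∖ B| = 14.
(a) |A ∩ B| < |A ∖ B|: holds.
(b) |A ∩ B| ≥ |A ∖ B|: fails.
(c) |A ∩ B| / |A| ≤ 4/5: holds.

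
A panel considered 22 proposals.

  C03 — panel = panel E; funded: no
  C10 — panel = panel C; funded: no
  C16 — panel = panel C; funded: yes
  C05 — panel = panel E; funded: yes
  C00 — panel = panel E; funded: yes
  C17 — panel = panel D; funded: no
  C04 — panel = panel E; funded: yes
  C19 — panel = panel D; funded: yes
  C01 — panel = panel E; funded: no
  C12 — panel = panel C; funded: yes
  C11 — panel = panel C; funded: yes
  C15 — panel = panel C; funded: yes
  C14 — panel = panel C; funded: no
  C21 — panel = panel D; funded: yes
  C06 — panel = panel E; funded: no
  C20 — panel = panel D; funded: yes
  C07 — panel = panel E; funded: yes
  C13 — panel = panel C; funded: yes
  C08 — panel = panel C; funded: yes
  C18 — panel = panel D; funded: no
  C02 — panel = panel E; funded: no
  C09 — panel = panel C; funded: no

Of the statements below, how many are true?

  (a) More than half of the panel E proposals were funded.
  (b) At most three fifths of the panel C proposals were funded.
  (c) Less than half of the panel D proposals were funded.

(a) panel E: |A| = 8, |A ∩ B| = 4; needs |A ∩ B| > |A ∖ B| — false.
(b) panel C: |A| = 9, |A ∩ B| = 6; needs |A ∩ B| / |A| ≤ 3/5 — false.
(c) panel D: |A| = 5, |A ∩ B| = 3; needs |A ∩ B| < |A ∖ B| — false.

0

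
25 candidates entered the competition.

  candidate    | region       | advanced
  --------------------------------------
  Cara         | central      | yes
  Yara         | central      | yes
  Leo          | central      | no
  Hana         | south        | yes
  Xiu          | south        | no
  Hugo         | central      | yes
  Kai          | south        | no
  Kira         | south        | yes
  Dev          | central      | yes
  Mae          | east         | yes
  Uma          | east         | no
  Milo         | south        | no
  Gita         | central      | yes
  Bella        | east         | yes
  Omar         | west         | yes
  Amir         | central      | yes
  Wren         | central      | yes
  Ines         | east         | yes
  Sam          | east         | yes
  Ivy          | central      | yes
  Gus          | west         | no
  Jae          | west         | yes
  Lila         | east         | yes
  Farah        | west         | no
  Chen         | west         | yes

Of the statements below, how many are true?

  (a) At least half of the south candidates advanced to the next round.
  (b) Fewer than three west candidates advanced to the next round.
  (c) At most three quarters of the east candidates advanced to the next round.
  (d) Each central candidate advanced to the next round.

(a) south: |A| = 5, |A ∩ B| = 2; needs |A ∩ B| ≥ |A ∖ B| — false.
(b) west: |A| = 5, |A ∩ B| = 3; needs |A ∩ B| < 3 — false.
(c) east: |A| = 6, |A ∩ B| = 5; needs |A ∩ B| / |A| ≤ 3/4 — false.
(d) central: |A| = 9, |A ∩ B| = 8; needs A ⊆ B, i.e. every element of A is in B (|A ∖ B| = 0) — false.

0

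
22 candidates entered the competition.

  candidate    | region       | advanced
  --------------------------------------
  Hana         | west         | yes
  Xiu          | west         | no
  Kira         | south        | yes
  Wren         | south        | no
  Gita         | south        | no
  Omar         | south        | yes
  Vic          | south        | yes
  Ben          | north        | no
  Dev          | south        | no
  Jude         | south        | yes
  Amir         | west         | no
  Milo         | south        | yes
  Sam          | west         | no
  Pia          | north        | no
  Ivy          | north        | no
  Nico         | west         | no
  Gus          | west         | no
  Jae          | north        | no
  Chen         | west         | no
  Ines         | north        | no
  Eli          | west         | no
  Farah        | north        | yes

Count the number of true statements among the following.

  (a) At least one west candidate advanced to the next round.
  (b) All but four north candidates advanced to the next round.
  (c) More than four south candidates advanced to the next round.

(a) west: |A| = 8, |A ∩ B| = 1; needs A ∩ B ≠ ∅ (|A ∩ B| ≥ 1) — true.
(b) north: |A| = 6, |A ∩ B| = 1; needs |A ∖ B| = 4 — false.
(c) south: |A| = 8, |A ∩ B| = 5; needs |A ∩ B| > 4 — true.

2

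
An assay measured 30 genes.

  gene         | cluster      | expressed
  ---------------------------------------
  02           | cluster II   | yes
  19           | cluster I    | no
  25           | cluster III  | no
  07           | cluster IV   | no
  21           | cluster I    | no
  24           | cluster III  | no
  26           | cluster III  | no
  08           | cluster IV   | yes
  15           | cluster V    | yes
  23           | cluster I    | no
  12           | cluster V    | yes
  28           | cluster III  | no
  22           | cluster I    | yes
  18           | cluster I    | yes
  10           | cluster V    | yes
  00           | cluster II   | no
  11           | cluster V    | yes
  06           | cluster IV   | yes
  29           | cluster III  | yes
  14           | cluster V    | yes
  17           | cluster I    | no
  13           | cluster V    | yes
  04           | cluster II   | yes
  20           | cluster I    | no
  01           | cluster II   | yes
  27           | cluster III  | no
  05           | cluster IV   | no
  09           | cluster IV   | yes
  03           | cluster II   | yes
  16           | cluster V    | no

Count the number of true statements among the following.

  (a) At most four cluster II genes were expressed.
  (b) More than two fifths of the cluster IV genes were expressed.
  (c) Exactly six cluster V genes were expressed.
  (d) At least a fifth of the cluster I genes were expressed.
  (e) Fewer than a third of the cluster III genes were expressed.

5

(a) cluster II: |A| = 5, |A ∩ B| = 4; needs |A ∩ B| ≤ 4 — true.
(b) cluster IV: |A| = 5, |A ∩ B| = 3; needs |A ∩ B| / |A| > 2/5 — true.
(c) cluster V: |A| = 7, |A ∩ B| = 6; needs |A ∩ B| = 6 — true.
(d) cluster I: |A| = 7, |A ∩ B| = 2; needs |A ∩ B| / |A| ≥ 1/5 — true.
(e) cluster III: |A| = 6, |A ∩ B| = 1; needs |A ∩ B| / |A| < 1/3 — true.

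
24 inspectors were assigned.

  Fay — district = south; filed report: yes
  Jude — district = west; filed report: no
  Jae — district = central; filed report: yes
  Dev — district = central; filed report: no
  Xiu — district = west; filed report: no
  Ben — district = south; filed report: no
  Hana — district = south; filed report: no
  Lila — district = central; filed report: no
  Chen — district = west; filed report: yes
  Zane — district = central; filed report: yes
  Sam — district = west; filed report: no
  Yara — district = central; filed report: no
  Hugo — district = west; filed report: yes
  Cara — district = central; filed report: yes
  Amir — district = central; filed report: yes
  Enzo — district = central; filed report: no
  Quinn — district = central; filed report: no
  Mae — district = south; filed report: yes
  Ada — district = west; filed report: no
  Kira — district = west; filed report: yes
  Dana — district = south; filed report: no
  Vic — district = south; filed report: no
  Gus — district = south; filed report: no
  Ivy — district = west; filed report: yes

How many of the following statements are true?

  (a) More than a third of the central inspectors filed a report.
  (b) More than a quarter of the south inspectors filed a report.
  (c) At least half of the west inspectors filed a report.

3

(a) central: |A| = 9, |A ∩ B| = 4; needs |A ∩ B| / |A| > 1/3 — true.
(b) south: |A| = 7, |A ∩ B| = 2; needs |A ∩ B| / |A| > 1/4 — true.
(c) west: |A| = 8, |A ∩ B| = 4; needs |A ∩ B| ≥ |A ∖ B| — true.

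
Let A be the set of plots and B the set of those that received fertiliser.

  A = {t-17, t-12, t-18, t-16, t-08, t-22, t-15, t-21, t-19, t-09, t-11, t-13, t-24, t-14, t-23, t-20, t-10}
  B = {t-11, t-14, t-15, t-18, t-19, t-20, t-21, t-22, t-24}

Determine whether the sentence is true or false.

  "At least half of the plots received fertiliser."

The determiner here denotes the relation: |A ∩ B| ≥ |A ∖ B|.
|A| = 17, |A ∩ B| = 9, |A ∖ B| = 8.
9 > 8, so the statement is true.

True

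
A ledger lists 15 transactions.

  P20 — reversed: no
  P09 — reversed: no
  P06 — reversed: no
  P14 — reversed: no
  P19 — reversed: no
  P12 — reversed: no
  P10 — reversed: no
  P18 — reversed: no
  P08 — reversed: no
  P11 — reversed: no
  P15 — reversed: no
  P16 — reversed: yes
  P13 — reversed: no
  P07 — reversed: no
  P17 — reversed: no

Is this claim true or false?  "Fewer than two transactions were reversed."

True

Truth condition: |A ∩ B| < 2.
|A| = 15, |A ∩ B| = 1, |A ∖ B| = 14.
|A ∩ B| = 1, so the statement is true.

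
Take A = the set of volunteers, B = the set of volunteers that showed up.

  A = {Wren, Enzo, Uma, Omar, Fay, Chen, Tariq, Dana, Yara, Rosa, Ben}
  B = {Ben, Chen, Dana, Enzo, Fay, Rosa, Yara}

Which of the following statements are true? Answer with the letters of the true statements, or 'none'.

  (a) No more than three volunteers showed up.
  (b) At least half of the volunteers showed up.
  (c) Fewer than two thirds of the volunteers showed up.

(b), (c)

|A| = 11, |A ∩ B| = 7, |A ∖ B| = 4.
(a) |A ∩ B| ≤ 3: fails.
(b) |A ∩ B| ≥ |A ∖ B|: holds.
(c) |A ∩ B| / |A| < 2/3: holds.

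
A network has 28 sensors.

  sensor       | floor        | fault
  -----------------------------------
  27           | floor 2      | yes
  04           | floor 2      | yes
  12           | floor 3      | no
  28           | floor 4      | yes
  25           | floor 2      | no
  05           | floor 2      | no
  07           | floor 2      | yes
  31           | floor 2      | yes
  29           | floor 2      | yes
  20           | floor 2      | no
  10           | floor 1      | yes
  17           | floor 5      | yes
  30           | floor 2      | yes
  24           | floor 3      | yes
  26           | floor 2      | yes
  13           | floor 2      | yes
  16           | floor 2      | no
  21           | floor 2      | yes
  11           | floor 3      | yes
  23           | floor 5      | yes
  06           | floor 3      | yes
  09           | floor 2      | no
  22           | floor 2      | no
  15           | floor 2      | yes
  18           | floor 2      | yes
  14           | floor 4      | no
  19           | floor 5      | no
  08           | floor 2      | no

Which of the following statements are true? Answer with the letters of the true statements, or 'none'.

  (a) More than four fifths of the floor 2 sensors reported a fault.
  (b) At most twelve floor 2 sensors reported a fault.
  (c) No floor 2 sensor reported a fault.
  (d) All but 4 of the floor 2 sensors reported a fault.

|A| = 18, |A ∩ B| = 11, |A ∖ B| = 7.
(a) |A ∩ B| / |A| > 4/5: fails.
(b) |A ∩ B| ≤ 12: holds.
(c) A ∩ B = ∅ (|A ∩ B| = 0): fails.
(d) |A ∖ B| = 4: fails.

(b)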